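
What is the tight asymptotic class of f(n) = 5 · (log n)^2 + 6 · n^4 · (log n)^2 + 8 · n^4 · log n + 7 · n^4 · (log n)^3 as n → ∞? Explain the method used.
f(n) ∈ Θ(n^4 · (log n)^3)

Compare the terms by growth order. For large n, n^a · (log n)^b dominates n^a' · (log n)^b' iff a > a', or (a = a' and b > b'). Ranking the 4 terms shows the dominant one is 7 · n^4 · (log n)^3. Hence f(n) ∈ Θ(n^4 · (log n)^3).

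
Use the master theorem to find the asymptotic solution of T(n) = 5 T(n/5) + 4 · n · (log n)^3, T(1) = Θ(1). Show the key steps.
T(n) = Θ(n · (log n)^4)

Here log_5 5 = 1 and f(n) = 4 · n · (log n)^3 = Θ(n^(log_5 5) · (log n)^3). This is the extended Case 2 of the master theorem (f matches the critical exponent up to log factors), giving T(n) = Θ(n^(log_5 5) · (log n)^(3+1)) = Θ(n · (log n)^4).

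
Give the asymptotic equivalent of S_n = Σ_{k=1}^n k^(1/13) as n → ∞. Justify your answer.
S_n ~ (13/14) · n^(14/13)

Integral comparison: Σ_{k=1}^n k^(1/13) = ∫_0^n x^(1/13) dx + O(n^(1/13)). The integral is n^(1 + 1/13) / (1 + 1/13) = n^((1+13)/13) / ((1+13)/13) = (13/14) · n^(14/13).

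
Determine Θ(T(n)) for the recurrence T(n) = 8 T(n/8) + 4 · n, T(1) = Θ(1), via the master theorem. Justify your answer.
T(n) = Θ(n log n)

log_8 8 = 1, and f(n) = 4 · n = Θ(n^(log_8 8)). This is Case 2 of the master theorem: T(n) = Θ(f(n) · log n) = Θ(n log n).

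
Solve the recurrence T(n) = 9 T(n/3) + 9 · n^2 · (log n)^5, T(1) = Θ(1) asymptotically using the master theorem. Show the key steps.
T(n) = Θ(n^2 · (log n)^6)

Here log_3 9 = 2 and f(n) = 9 · n^2 · (log n)^5 = Θ(n^(log_3 9) · (log n)^5). This is the extended Case 2 of the master theorem (f matches the critical exponent up to log factors), giving T(n) = Θ(n^(log_3 9) · (log n)^(5+1)) = Θ(n^2 · (log n)^6).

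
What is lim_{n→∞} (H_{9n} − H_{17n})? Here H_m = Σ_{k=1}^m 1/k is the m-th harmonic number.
lim = ln(9/17)

Euler-Maclaurin gives H_m = ln m + γ + 1/(2m) + O(1/m^2). The γ and O(1/m) terms cancel in the difference:
  H_{9n} − H_{17n} = ln(9n) − ln(17n) + O(1/n) = ln(9/17) + O(1/n).
Hence the limit is ln(9/17).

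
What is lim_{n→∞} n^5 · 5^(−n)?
lim = 0

Exponentials with base > 1 dominate every fixed polynomial: for any fixed c, n^c / 5^n → 0 as n → ∞ (e.g. by the ratio test, or by writing 5^n = e^(n ln 5) and noting e^(n ln 5) / n^c → ∞). Hence n^5 · 5^(−n) = n^5 / 5^n → 0.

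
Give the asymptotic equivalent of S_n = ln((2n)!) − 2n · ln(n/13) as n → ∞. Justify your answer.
S_n ~ 2n · (ln 26 − 1) + O(ln n)

Stirling: ln((2n)!) = 2n ln(2n) − 2n + O(ln n).
  S_n = 2n ln(2n) − 2n − 2n ln(n/13) + O(ln n)
      = 2n ln(2n) − 2n ln n + 2n ln 13 − 2n + O(ln n)
      = 2n ln 2 + 2n ln 13 − 2n + O(ln n)
      = 2n (ln 26 − 1) + O(ln n).
Numerically ln(26) − 1 ≈ 2.2581.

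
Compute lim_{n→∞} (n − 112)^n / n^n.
lim = e^(−112)

Rewrite as (1 − 112/n)^(n). By the standard limit (1 + x/n)^n → e^x, we have (1 − 112/n)^n → e^(−112), and raising to the 1st power gives e^(−112).
More precisely, ln[(1 − 112/n)^(n)] = n · ln(1 − 112/n) = n · (-112/n + O(1/n^2)) = -112 + O(1/n) → -112.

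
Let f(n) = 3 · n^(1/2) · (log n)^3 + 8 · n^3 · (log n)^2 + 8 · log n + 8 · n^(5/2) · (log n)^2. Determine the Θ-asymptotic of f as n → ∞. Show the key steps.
f(n) ∈ Θ(n^3 · (log n)^2)

Compare the terms by growth order. For large n, n^a · (log n)^b dominates n^a' · (log n)^b' iff a > a', or (a = a' and b > b'). Ranking the 4 terms shows the dominant one is 8 · n^3 · (log n)^2. Hence f(n) ∈ Θ(n^3 · (log n)^2).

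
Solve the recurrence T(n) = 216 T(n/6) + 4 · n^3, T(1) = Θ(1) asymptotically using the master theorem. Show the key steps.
T(n) = Θ(n^3 log n)

log_6 216 = 3, and f(n) = 4 · n^3 = Θ(n^(log_6 216)). This is Case 2 of the master theorem: T(n) = Θ(f(n) · log n) = Θ(n^3 log n).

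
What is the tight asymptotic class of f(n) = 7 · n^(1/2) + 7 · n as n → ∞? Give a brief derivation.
f(n) ∈ Θ(n)

Compare the terms by growth order. For large n, n^a · (log n)^b dominates n^a' · (log n)^b' iff a > a', or (a = a' and b > b'). Ranking the 2 terms shows the dominant one is 7 · n. Hence f(n) ∈ Θ(n).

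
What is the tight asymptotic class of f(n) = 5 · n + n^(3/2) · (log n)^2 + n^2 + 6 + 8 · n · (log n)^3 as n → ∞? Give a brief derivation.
f(n) ∈ Θ(n^2)

Compare the terms by growth order. For large n, n^a · (log n)^b dominates n^a' · (log n)^b' iff a > a', or (a = a' and b > b'). Ranking the 5 terms shows the dominant one is n^2. Hence f(n) ∈ Θ(n^2).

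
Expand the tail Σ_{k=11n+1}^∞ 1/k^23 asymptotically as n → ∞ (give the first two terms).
Σ_{k>11n} 1/k^23 = 1/(22 · (11n)^22) − 1/(2 · (11n)^23) + O(1/(11n)^24)

Compare to the integral: ∫_{11n}^∞ x^(−23) dx = [−x^(−22)/22]_{11n}^∞ = 1/((23−1)·(11n)^22). The Euler-Maclaurin correction adds −f(11n)/2 = −1/(2·(11n)^23). Euler-Maclaurin then gives
  Σ_{k>11n} 1/k^23 = ∫_{11n}^∞ dx/x^23 − 1/(2·(11n)^23) + O(1/(11n)^24).
(Equivalently this is ζ(23) − Σ_{k≤11n} 1/k^23.)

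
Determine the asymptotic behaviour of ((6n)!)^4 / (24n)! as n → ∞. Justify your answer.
((6n)!)^4/(24n)! ~ ((2π·6n)^(3/2) / 2) · 4^(−4·6n)  →  0

Write N = 6n. Stirling: N! ~ sqrt(2π N)(N/e)^N and (4N)! ~ sqrt(2π·4N)·(4N/e)^(4N).
  (N!)^4/(4N)! ~ (2π N)^(4/2) (N/e)^(4N) / [sqrt(2π·4N) (4N/e)^(4N)]
     = (2π N)^(4/2) / sqrt(2π·4N) · (N/(4N))^(4N)
     = (2π N)^((4−1)/2) / 2 · 4^(−4N).
Since 4^4 > 1, the factor 4^(−4N) decays exponentially, so the ratio → 0. Substituting N = 6n gives the stated form.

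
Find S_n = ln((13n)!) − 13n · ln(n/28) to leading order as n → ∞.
S_n ~ 13n · (ln 364 − 1) + O(ln n)

Stirling: ln((13n)!) = 13n ln(13n) − 13n + O(ln n).
  S_n = 13n ln(13n) − 13n − 13n ln(n/28) + O(ln n)
      = 13n ln(13n) − 13n ln n + 13n ln 28 − 13n + O(ln n)
      = 13n ln 13 + 13n ln 28 − 13n + O(ln n)
      = 13n (ln 364 − 1) + O(ln n).
Numerically ln(364) − 1 ≈ 4.8972.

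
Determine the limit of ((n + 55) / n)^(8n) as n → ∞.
lim = e^440

Rewrite as (1 + 55/n)^(8n). By the standard limit (1 + x/n)^n → e^x, we have (1 + 55/n)^n → e^55, and raising to the 8th power gives e^440.
More precisely, ln[(1 + 55/n)^(8n)] = 8n · ln(1 + 55/n) = 8n · (55/n + O(1/n^2)) = 440 + O(1/n) → 440.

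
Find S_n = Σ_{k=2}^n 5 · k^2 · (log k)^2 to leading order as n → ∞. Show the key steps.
S_n ~ 5 · n^3 · (log n)^2 / 3

By integral comparison, S_n = ∫_1^n 5 · x^2 · (log x)^2 dx + O(n^2 · (log n)^2). For the integral, the leading term of ∫_1^n x^2 (log x)^2 dx is n^3/3 · (log n)^2 (by repeated integration by parts; each step lowers the log-exponent and produces a relatively O(1/log n) correction). Hence S_n ~ 5 · n^3 · (log n)^2 / 3.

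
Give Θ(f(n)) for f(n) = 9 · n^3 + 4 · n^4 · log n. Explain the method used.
f(n) ∈ Θ(n^4 · log n)

Compare the terms by growth order. For large n, n^a · (log n)^b dominates n^a' · (log n)^b' iff a > a', or (a = a' and b > b'). Ranking the 2 terms shows the dominant one is 4 · n^4 · log n. Hence f(n) ∈ Θ(n^4 · log n).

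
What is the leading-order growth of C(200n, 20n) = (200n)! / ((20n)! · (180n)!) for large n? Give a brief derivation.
C(200n, 20n) ~ (10000000000/387420489)^(20n) · sqrt(5/(9π·20n))

Write N = 20n. Apply Stirling to each factorial:
  (10N)! ~ sqrt(2π·10N) · (10N/e)^(10N),
  N! ~ sqrt(2π N) · (N/e)^N,
  (9N)! ~ sqrt(2π·9N) · (9N/e)^(9N).
The exponential factors combine to (10N)^(10N) / (N^N · (9N)^(9N)) = 10^(10N)/9^(9N) = (10^10/9^9)^N = (10000000000/387420489)^N.
The square-root prefactors combine to sqrt(2π·10N) / (sqrt(2π N)·sqrt(2π·9N)) = sqrt(10 / (2π·9·N)) = sqrt(5/(9π·20n)).
Substituting N = 20n: C(200n, 20n) ~ (10000000000/387420489)^(20n) · sqrt(5/(9π·20n)).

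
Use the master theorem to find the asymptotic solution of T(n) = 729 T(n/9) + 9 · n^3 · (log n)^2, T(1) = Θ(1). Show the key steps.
T(n) = Θ(n^3 · (log n)^3)

Here log_9 729 = 3 and f(n) = 9 · n^3 · (log n)^2 = Θ(n^(log_9 729) · (log n)^2). This is the extended Case 2 of the master theorem (f matches the critical exponent up to log factors), giving T(n) = Θ(n^(log_9 729) · (log n)^(2+1)) = Θ(n^3 · (log n)^3).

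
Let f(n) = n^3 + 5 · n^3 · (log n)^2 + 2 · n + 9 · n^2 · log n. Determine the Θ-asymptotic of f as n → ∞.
f(n) ∈ Θ(n^3 · (log n)^2)

Compare the terms by growth order. For large n, n^a · (log n)^b dominates n^a' · (log n)^b' iff a > a', or (a = a' and b > b'). Ranking the 4 terms shows the dominant one is 5 · n^3 · (log n)^2. Hence f(n) ∈ Θ(n^3 · (log n)^2).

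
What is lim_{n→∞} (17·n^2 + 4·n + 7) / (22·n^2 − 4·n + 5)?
lim = 17/22

For large n the leading n^2 terms dominate both numerator and denominator. Dividing top and bottom by n^2, every other term tends to 0, leaving 17/22.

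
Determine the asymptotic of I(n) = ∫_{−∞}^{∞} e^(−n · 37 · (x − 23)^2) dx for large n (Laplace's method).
I(n) = sqrt(π/(37n))

Here φ(x) = 37 · (x − 23)^2 has its unique minimum at x* = 23 with φ(x*) = 0 and φ''(x*) = 74. Laplace's method gives
  I(n) ~ e^(−n φ(x*)) · sqrt(2π / (n · φ''(x*))) = sqrt(2π / (74n)) = sqrt(π/(37n)).
This is exact: substituting u = (x − 23)·sqrt(37n) gives I(n) = (1/sqrt(37n)) ∫_{−∞}^{∞} e^(−u^2) du = sqrt(π/(37n)).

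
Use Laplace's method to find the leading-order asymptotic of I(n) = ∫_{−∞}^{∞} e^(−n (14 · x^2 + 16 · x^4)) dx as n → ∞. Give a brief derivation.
I(n) ~ sqrt(π/(14n))

φ(x) = 14 · x^2 + 16 · x^4 has its unique global minimum at x* = 0 (since φ'(x) = 28x + 64x^3 = 0 only at x = 0 for real x with both coefficients positive, and φ → ∞ as |x| → ∞). At x* = 0, φ(0) = 0 and φ''(0) = 28. Laplace's method then gives
  I(n) ~ sqrt(2π / (n · φ''(0))) · e^(−n φ(0)) = sqrt(2π / (28n)) = sqrt(π/(14n)).
The 16 · x^4 term contributes only at subleading order (an O(1/n) relative correction).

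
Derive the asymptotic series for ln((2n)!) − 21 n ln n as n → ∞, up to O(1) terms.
ln((2n)!) − 21 n ln n = −19 n ln n + 2(ln 2 − 1) n + (1/2) ln(2π·2n) + O(1/n)

Stirling: ln((2n)!) = 2n ln(2n) − 2n + (1/2) ln(2π·2n) + O(1/n).
Expand 2n ln(2n) = 2n (ln n + ln 2) = 2n ln n + 2n ln 2.
Subtract 21n ln n: leading term is (2 − 21) n ln n = −19 n ln n. The next term is 2n ln 2 − 2n = 2(ln 2 − 1) n. Then the (1/2) ln(2π·2n) correction.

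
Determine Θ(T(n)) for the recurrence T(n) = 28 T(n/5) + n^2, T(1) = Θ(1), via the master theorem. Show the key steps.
T(n) = Θ(n^(log_5 28))

Master theorem: compare f(n) = n^2 to n^(log_5 28) where log_5 28 ≈ 2.070. Since 2 < log_5 28, we have f(n) = O(n^(log_5 28 − ε)) for some ε > 0 — Case 1. Hence T(n) = Θ(n^(log_5 28)).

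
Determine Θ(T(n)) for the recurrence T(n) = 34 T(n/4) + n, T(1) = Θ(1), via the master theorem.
T(n) = Θ(n^(log_4 34))

Master theorem: compare f(n) = n to n^(log_4 34) where log_4 34 ≈ 2.544. Since 1 < log_4 34, we have f(n) = O(n^(log_4 34 − ε)) for some ε > 0 — Case 1. Hence T(n) = Θ(n^(log_4 34)).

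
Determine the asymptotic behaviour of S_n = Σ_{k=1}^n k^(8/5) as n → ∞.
S_n ~ (5/13) · n^(13/5)

Integral comparison: Σ_{k=1}^n k^(8/5) = ∫_0^n x^(8/5) dx + O(n^(8/5)). The integral is n^(1 + 8/5) / (1 + 8/5) = n^((8+5)/5) / ((8+5)/5) = (5/13) · n^(13/5).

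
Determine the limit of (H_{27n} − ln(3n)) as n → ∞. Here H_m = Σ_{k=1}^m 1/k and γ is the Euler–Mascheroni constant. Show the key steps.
lim = ln 9 + γ

By Euler-Maclaurin, H_m = ln m + γ + O(1/m). So
  H_{27n} − ln(3n) = ln(27n) + γ − ln(3n) + O(1/n)
                       = ln(27/3) + γ + O(1/n).
Hence the limit is ln(27/3) + γ (= ln 9).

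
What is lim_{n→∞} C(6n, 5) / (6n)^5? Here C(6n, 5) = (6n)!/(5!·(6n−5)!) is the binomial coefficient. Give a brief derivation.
lim = 1/5! = 1/120

With N = 6n → ∞: C(N, 5) / N^5 = [N(N−1)…(N−4)] / (5! · N^5) = (1/5!) · 1 · (1 − 1/(6n)) · (1 − 2/(6n)) · (1 − 3/(6n)) · (1 − 4/(6n)). Each factor → 1 as N → ∞, so the limit is 1/5! = 1/120.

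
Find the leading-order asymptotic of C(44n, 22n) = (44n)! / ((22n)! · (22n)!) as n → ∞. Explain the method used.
C(44n, 22n) ~ (4)^(22n) · sqrt(1/(π·22n))

Write N = 22n. Apply Stirling to each factorial:
  (2N)! ~ sqrt(2π·2N) · (2N/e)^(2N),
  N! ~ sqrt(2π N) · (N/e)^N,
  (1N)! ~ sqrt(2π·1N) · (1N/e)^(1N).
The exponential factors combine to (2N)^(2N) / (N^N · (1N)^(1N)) = 2^(2N)/1^(1N) = (2^2/1^1)^N = (4)^N.
The square-root prefactors combine to sqrt(2π·2N) / (sqrt(2π N)·sqrt(2π·1N)) = sqrt(2 / (2π·1·N)) = sqrt(1/(π·22n)).
Substituting N = 22n: C(44n, 22n) ~ (4)^(22n) · sqrt(1/(π·22n)).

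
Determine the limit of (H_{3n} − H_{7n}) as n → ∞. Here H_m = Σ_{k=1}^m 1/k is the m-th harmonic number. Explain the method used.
lim = ln(3/7)

Euler-Maclaurin gives H_m = ln m + γ + 1/(2m) + O(1/m^2). The γ and O(1/m) terms cancel in the difference:
  H_{3n} − H_{7n} = ln(3n) − ln(7n) + O(1/n) = ln(3/7) + O(1/n).
Hence the limit is ln(3/7).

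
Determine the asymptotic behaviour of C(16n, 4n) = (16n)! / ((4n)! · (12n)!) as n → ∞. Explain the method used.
C(16n, 4n) ~ (256/27)^(4n) · sqrt(2/(3π·4n))

Write N = 4n. Apply Stirling to each factorial:
  (4N)! ~ sqrt(2π·4N) · (4N/e)^(4N),
  N! ~ sqrt(2π N) · (N/e)^N,
  (3N)! ~ sqrt(2π·3N) · (3N/e)^(3N).
The exponential factors combine to (4N)^(4N) / (N^N · (3N)^(3N)) = 4^(4N)/3^(3N) = (4^4/3^3)^N = (256/27)^N.
The square-root prefactors combine to sqrt(2π·4N) / (sqrt(2π N)·sqrt(2π·3N)) = sqrt(4 / (2π·3·N)) = sqrt(2/(3π·4n)).
Substituting N = 4n: C(16n, 4n) ~ (256/27)^(4n) · sqrt(2/(3π·4n)).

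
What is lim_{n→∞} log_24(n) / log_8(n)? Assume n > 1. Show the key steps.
lim = ln(8) / ln(24) = log_24(8)

Change of base: log_24(n) = ln n / ln 24 and log_8(n) = ln n / ln 8. The ratio is (ln n / ln 24) · (ln 8 / ln n) = ln 8 / ln 24, a constant independent of n. So the limit is ln 8 / ln 24 = log_24(8).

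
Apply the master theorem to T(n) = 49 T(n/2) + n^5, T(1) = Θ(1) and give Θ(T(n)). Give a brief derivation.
T(n) = Θ(n^(log_2 49))

Master theorem: compare f(n) = n^5 to n^(log_2 49) where log_2 49 ≈ 5.615. Since 5 < log_2 49, we have f(n) = O(n^(log_2 49 − ε)) for some ε > 0 — Case 1. Hence T(n) = Θ(n^(log_2 49)).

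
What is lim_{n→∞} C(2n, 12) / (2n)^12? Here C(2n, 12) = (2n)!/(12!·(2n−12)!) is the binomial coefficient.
lim = 1/12! = 1/479001600

With N = 2n → ∞: C(N, 12) / N^12 = [N(N−1)…(N−11)] / (12! · N^12) = (1/12!) · 1 · (1 − 1/(2n)) · … · (1 − 11/(2n)). Each factor → 1 as N → ∞, so the limit is 1/12! = 1/479001600.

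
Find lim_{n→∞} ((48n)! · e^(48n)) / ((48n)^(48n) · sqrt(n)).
lim = sqrt(2π·48)

Stirling: (48n)! ~ sqrt(2π·48n) · (48n/e)^(48n). Hence
  (48n)! · e^(48n) / (48n)^(48n) ~ sqrt(2π·48n).
Dividing by sqrt(n): sqrt(2π·48n) / sqrt(n) = sqrt(2π·48) · n^((1−1)/2), so the limit is sqrt(2π·48).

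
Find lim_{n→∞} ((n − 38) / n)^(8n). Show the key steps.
lim = e^(−304)

Rewrite as (1 − 38/n)^(8n). By the standard limit (1 + x/n)^n → e^x, we have (1 − 38/n)^n → e^(−38), and raising to the 8th power gives e^(−304).
More precisely, ln[(1 − 38/n)^(8n)] = 8n · ln(1 − 38/n) = 8n · (-38/n + O(1/n^2)) = -304 + O(1/n) → -304.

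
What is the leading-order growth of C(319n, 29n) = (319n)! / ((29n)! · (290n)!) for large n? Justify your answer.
C(319n, 29n) ~ (285311670611/10000000000)^(29n) · sqrt(11/(20π·29n))

Write N = 29n. Apply Stirling to each factorial:
  (11N)! ~ sqrt(2π·11N) · (11N/e)^(11N),
  N! ~ sqrt(2π N) · (N/e)^N,
  (10N)! ~ sqrt(2π·10N) · (10N/e)^(10N).
The exponential factors combine to (11N)^(11N) / (N^N · (10N)^(10N)) = 11^(11N)/10^(10N) = (11^11/10^10)^N = (285311670611/10000000000)^N.
The square-root prefactors combine to sqrt(2π·11N) / (sqrt(2π N)·sqrt(2π·10N)) = sqrt(11 / (2π·10·N)) = sqrt(11/(20π·29n)).
Substituting N = 29n: C(319n, 29n) ~ (285311670611/10000000000)^(29n) · sqrt(11/(20π·29n)).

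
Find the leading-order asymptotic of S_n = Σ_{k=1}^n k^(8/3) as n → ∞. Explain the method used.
S_n ~ (3/11) · n^(11/3)

Integral comparison: Σ_{k=1}^n k^(8/3) = ∫_0^n x^(8/3) dx + O(n^(8/3)). The integral is n^(1 + 8/3) / (1 + 8/3) = n^((8+3)/3) / ((8+3)/3) = (3/11) · n^(11/3).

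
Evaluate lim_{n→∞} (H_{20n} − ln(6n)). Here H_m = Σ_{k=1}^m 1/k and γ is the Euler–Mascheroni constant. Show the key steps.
lim = ln(10/3) + γ

By Euler-Maclaurin, H_m = ln m + γ + O(1/m). So
  H_{20n} − ln(6n) = ln(20n) + γ − ln(6n) + O(1/n)
                       = ln(20/6) + γ + O(1/n).
Hence the limit is ln(20/6) + γ (= ln(10/3)).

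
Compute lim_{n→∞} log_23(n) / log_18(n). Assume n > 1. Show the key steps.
lim = ln(18) / ln(23) = log_23(18)

Change of base: log_23(n) = ln n / ln 23 and log_18(n) = ln n / ln 18. The ratio is (ln n / ln 23) · (ln 18 / ln n) = ln 18 / ln 23, a constant independent of n. So the limit is ln 18 / ln 23 = log_23(18).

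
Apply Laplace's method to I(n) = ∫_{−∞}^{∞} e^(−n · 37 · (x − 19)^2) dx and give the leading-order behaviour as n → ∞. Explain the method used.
I(n) = sqrt(π/(37n))

Here φ(x) = 37 · (x − 19)^2 has its unique minimum at x* = 19 with φ(x*) = 0 and φ''(x*) = 74. Laplace's method gives
  I(n) ~ e^(−n φ(x*)) · sqrt(2π / (n · φ''(x*))) = sqrt(2π / (74n)) = sqrt(π/(37n)).
This is exact: substituting u = (x − 19)·sqrt(37n) gives I(n) = (1/sqrt(37n)) ∫_{−∞}^{∞} e^(−u^2) du = sqrt(π/(37n)).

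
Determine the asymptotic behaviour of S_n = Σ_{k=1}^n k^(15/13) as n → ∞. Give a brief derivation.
S_n ~ (13/28) · n^(28/13)

Integral comparison: Σ_{k=1}^n k^(15/13) = ∫_0^n x^(15/13) dx + O(n^(15/13)). The integral is n^(1 + 15/13) / (1 + 15/13) = n^((15+13)/13) / ((15+13)/13) = (13/28) · n^(28/13).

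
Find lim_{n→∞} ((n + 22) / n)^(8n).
lim = e^176

Rewrite as (1 + 22/n)^(8n). By the standard limit (1 + x/n)^n → e^x, we have (1 + 22/n)^n → e^22, and raising to the 8th power gives e^176.
More precisely, ln[(1 + 22/n)^(8n)] = 8n · ln(1 + 22/n) = 8n · (22/n + O(1/n^2)) = 176 + O(1/n) → 176.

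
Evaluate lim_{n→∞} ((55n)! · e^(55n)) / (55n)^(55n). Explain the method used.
lim = ∞

Stirling: (55n)! ~ sqrt(2π·55n) · (55n/e)^(55n). Hence
  (55n)! · e^(55n) / (55n)^(55n) ~ sqrt(2π·55n) = sqrt(2π·55) · sqrt(n) → ∞.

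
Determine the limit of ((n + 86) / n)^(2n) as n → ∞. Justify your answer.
lim = e^172

Rewrite as (1 + 86/n)^(2n). By the standard limit (1 + x/n)^n → e^x, we have (1 + 86/n)^n → e^86, and raising to the 2nd power gives e^172.
More precisely, ln[(1 + 86/n)^(2n)] = 2n · ln(1 + 86/n) = 2n · (86/n + O(1/n^2)) = 172 + O(1/n) → 172.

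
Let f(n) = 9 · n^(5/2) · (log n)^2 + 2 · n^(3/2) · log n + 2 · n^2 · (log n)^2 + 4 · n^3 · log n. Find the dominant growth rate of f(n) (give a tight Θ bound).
f(n) ∈ Θ(n^3 · log n)

Compare the terms by growth order. For large n, n^a · (log n)^b dominates n^a' · (log n)^b' iff a > a', or (a = a' and b > b'). Ranking the 4 terms shows the dominant one is 4 · n^3 · log n. Hence f(n) ∈ Θ(n^3 · log n).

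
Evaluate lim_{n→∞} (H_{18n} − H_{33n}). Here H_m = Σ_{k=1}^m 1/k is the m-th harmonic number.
lim = ln(18/33) = ln(6/11)

Euler-Maclaurin gives H_m = ln m + γ + 1/(2m) + O(1/m^2). The γ and O(1/m) terms cancel in the difference:
  H_{18n} − H_{33n} = ln(18n) − ln(33n) + O(1/n) = ln(18/33) + O(1/n).
Hence the limit is ln(18/33) = ln(6/11).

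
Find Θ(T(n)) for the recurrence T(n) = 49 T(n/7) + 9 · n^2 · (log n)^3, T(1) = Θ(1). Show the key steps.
T(n) = Θ(n^2 · (log n)^4)

Here log_7 49 = 2 and f(n) = 9 · n^2 · (log n)^3 = Θ(n^(log_7 49) · (log n)^3). This is the extended Case 2 of the master theorem (f matches the critical exponent up to log factors), giving T(n) = Θ(n^(log_7 49) · (log n)^(3+1)) = Θ(n^2 · (log n)^4).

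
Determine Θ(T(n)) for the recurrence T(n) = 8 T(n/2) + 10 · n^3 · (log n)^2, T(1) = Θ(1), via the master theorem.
T(n) = Θ(n^3 · (log n)^3)

Here log_2 8 = 3 and f(n) = 10 · n^3 · (log n)^2 = Θ(n^(log_2 8) · (log n)^2). This is the extended Case 2 of the master theorem (f matches the critical exponent up to log factors), giving T(n) = Θ(n^(log_2 8) · (log n)^(2+1)) = Θ(n^3 · (log n)^3).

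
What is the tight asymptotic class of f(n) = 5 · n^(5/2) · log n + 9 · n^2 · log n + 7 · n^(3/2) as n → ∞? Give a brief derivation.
f(n) ∈ Θ(n^(5/2) · log n)

Compare the terms by growth order. For large n, n^a · (log n)^b dominates n^a' · (log n)^b' iff a > a', or (a = a' and b > b'). Ranking the 3 terms shows the dominant one is 5 · n^(5/2) · log n. Hence f(n) ∈ Θ(n^(5/2) · log n).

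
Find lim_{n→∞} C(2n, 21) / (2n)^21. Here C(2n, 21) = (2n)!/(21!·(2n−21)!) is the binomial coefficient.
lim = 1/21! = 1/51090942171709440000

With N = 2n → ∞: C(N, 21) / N^21 = [N(N−1)…(N−20)] / (21! · N^21) = (1/21!) · 1 · (1 − 1/(2n)) · … · (1 − 20/(2n)). Each factor → 1 as N → ∞, so the limit is 1/21! = 1/51090942171709440000.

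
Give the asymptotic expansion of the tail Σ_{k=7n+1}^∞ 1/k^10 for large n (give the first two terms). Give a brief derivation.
Σ_{k>7n} 1/k^10 = 1/(9 · (7n)^9) − 1/(2 · (7n)^10) + O(1/(7n)^11)

Compare to the integral: ∫_{7n}^∞ x^(−10) dx = [−x^(−9)/9]_{7n}^∞ = 1/((10−1)·(7n)^9). The Euler-Maclaurin correction adds −f(7n)/2 = −1/(2·(7n)^10). Euler-Maclaurin then gives
  Σ_{k>7n} 1/k^10 = ∫_{7n}^∞ dx/x^10 − 1/(2·(7n)^10) + O(1/(7n)^11).
(Equivalently this is ζ(10) − Σ_{k≤7n} 1/k^10.)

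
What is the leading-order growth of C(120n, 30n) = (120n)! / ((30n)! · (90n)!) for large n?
C(120n, 30n) ~ (256/27)^(30n) · sqrt(2/(3π·30n))

Write N = 30n. Apply Stirling to each factorial:
  (4N)! ~ sqrt(2π·4N) · (4N/e)^(4N),
  N! ~ sqrt(2π N) · (N/e)^N,
  (3N)! ~ sqrt(2π·3N) · (3N/e)^(3N).
The exponential factors combine to (4N)^(4N) / (N^N · (3N)^(3N)) = 4^(4N)/3^(3N) = (4^4/3^3)^N = (256/27)^N.
The square-root prefactors combine to sqrt(2π·4N) / (sqrt(2π N)·sqrt(2π·3N)) = sqrt(4 / (2π·3·N)) = sqrt(2/(3π·30n)).
Substituting N = 30n: C(120n, 30n) ~ (256/27)^(30n) · sqrt(2/(3π·30n)).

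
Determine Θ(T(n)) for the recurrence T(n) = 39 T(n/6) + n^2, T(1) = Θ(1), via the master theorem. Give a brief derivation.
T(n) = Θ(n^(log_6 39))

Master theorem: compare f(n) = n^2 to n^(log_6 39) where log_6 39 ≈ 2.045. Since 2 < log_6 39, we have f(n) = O(n^(log_6 39 − ε)) for some ε > 0 — Case 1. Hence T(n) = Θ(n^(log_6 39)).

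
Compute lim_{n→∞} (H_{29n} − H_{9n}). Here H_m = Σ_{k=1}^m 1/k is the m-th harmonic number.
lim = ln(29/9)

Euler-Maclaurin gives H_m = ln m + γ + 1/(2m) + O(1/m^2). The γ and O(1/m) terms cancel in the difference:
  H_{29n} − H_{9n} = ln(29n) − ln(9n) + O(1/n) = ln(29/9) + O(1/n).
Hence the limit is ln(29/9).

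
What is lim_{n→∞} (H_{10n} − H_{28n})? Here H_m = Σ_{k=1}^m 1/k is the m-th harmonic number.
lim = ln(10/28) = ln(5/14)

Euler-Maclaurin gives H_m = ln m + γ + 1/(2m) + O(1/m^2). The γ and O(1/m) terms cancel in the difference:
  H_{10n} − H_{28n} = ln(10n) − ln(28n) + O(1/n) = ln(10/28) + O(1/n).
Hence the limit is ln(10/28) = ln(5/14).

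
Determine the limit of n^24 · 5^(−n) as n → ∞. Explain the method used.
lim = 0

Exponentials with base > 1 dominate every fixed polynomial: for any fixed c, n^c / 5^n → 0 as n → ∞ (e.g. by the ratio test, or by writing 5^n = e^(n ln 5) and noting e^(n ln 5) / n^c → ∞). Hence n^24 · 5^(−n) = n^24 / 5^n → 0.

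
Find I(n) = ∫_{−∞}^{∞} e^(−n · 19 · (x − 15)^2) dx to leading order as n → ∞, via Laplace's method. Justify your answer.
I(n) = sqrt(π/(19n))

Here φ(x) = 19 · (x − 15)^2 has its unique minimum at x* = 15 with φ(x*) = 0 and φ''(x*) = 38. Laplace's method gives
  I(n) ~ e^(−n φ(x*)) · sqrt(2π / (n · φ''(x*))) = sqrt(2π / (38n)) = sqrt(π/(19n)).
This is exact: substituting u = (x − 15)·sqrt(19n) gives I(n) = (1/sqrt(19n)) ∫_{−∞}^{∞} e^(−u^2) du = sqrt(π/(19n)).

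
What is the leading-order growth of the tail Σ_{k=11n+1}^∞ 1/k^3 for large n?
Σ_{k>11n} 1/k^3 ~ 1/(2 · (11n)^2)

Compare to the integral: ∫_{11n}^∞ x^(−3) dx = [−x^(−2)/2]_{11n}^∞ = 1/((3−1)·(11n)^2). Euler-Maclaurin then gives
  Σ_{k>11n} 1/k^3 = ∫_{11n}^∞ dx/x^3 − 1/(2·(11n)^3) + O(1/(11n)^4).
(Equivalently this is ζ(3) − Σ_{k≤11n} 1/k^3.)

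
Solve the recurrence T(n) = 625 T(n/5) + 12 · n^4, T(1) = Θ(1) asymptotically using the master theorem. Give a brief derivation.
T(n) = Θ(n^4 log n)

log_5 625 = 4, and f(n) = 12 · n^4 = Θ(n^(log_5 625)). This is Case 2 of the master theorem: T(n) = Θ(f(n) · log n) = Θ(n^4 log n).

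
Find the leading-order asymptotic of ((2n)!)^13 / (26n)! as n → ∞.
((2n)!)^13/(26n)! ~ ((2π·2n)^(12/2) / sqrt(13)) · 13^(−13·2n)  →  0

Write N = 2n. Stirling: N! ~ sqrt(2π N)(N/e)^N and (13N)! ~ sqrt(2π·13N)·(13N/e)^(13N).
  (N!)^13/(13N)! ~ (2π N)^(13/2) (N/e)^(13N) / [sqrt(2π·13N) (13N/e)^(13N)]
     = (2π N)^(13/2) / sqrt(2π·13N) · (N/(13N))^(13N)
     = (2π N)^((13−1)/2) / sqrt(13) · 13^(−13N).
Since 13^13 > 1, the factor 13^(−13N) decays exponentially, so the ratio → 0. Substituting N = 2n gives the stated form.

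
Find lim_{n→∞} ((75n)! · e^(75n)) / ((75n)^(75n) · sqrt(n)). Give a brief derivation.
lim = sqrt(2π·75)

Stirling: (75n)! ~ sqrt(2π·75n) · (75n/e)^(75n). Hence
  (75n)! · e^(75n) / (75n)^(75n) ~ sqrt(2π·75n).
Dividing by sqrt(n): sqrt(2π·75n) / sqrt(n) = sqrt(2π·75) · n^((1−1)/2), so the limit is sqrt(2π·75).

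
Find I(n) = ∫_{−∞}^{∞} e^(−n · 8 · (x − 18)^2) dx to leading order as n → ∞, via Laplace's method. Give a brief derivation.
I(n) = sqrt(π/(8n))

Here φ(x) = 8 · (x − 18)^2 has its unique minimum at x* = 18 with φ(x*) = 0 and φ''(x*) = 16. Laplace's method gives
  I(n) ~ e^(−n φ(x*)) · sqrt(2π / (n · φ''(x*))) = sqrt(2π / (16n)) = sqrt(π/(8n)).
This is exact: substituting u = (x − 18)·sqrt(8n) gives I(n) = (1/sqrt(8n)) ∫_{−∞}^{∞} e^(−u^2) du = sqrt(π/(8n)).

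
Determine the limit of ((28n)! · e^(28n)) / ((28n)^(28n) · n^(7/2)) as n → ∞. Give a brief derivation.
lim = 0

Stirling: (28n)! ~ sqrt(2π·28n) · (28n/e)^(28n). Hence
  (28n)! · e^(28n) / (28n)^(28n) ~ sqrt(2π·28n).
Dividing by n^(7/2): sqrt(2π·28n) / n^(7/2) = sqrt(2π·28) · n^((1−7)/2), so the expression behaves like sqrt(2π·28) · n^((1−7)/2) → 0.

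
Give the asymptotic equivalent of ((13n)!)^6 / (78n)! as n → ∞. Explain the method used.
((13n)!)^6/(78n)! ~ ((2π·13n)^(5/2) / sqrt(6)) · 6^(−6·13n)  →  0

Write N = 13n. Stirling: N! ~ sqrt(2π N)(N/e)^N and (6N)! ~ sqrt(2π·6N)·(6N/e)^(6N).
  (N!)^6/(6N)! ~ (2π N)^(6/2) (N/e)^(6N) / [sqrt(2π·6N) (6N/e)^(6N)]
     = (2π N)^(6/2) / sqrt(2π·6N) · (N/(6N))^(6N)
     = (2π N)^((6−1)/2) / sqrt(6) · 6^(−6N).
Since 6^6 > 1, the factor 6^(−6N) decays exponentially, so the ratio → 0. Substituting N = 13n gives the stated form.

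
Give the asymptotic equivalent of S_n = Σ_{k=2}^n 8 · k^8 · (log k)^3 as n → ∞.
S_n ~ 8 · n^9 · (log n)^3 / 9

By integral comparison, S_n = ∫_1^n 8 · x^8 · (log x)^3 dx + O(n^8 · (log n)^3). For the integral, the leading term of ∫_1^n x^8 (log x)^3 dx is n^9/9 · (log n)^3 (by repeated integration by parts; each step lowers the log-exponent and produces a relatively O(1/log n) correction). Hence S_n ~ 8 · n^9 · (log n)^3 / 9.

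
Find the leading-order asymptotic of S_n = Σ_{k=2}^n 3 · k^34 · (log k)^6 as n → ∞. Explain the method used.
S_n ~ 3 · n^35 · (log n)^6 / 35

By integral comparison, S_n = ∫_1^n 3 · x^34 · (log x)^6 dx + O(n^34 · (log n)^6). For the integral, the leading term of ∫_1^n x^34 (log x)^6 dx is n^35/35 · (log n)^6 (by repeated integration by parts; each step lowers the log-exponent and produces a relatively O(1/log n) correction). Hence S_n ~ 3 · n^35 · (log n)^6 / 35.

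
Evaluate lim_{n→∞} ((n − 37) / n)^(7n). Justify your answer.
lim = e^(−259)

Rewrite as (1 − 37/n)^(7n). By the standard limit (1 + x/n)^n → e^x, we have (1 − 37/n)^n → e^(−37), and raising to the 7th power gives e^(−259).
More precisely, ln[(1 − 37/n)^(7n)] = 7n · ln(1 − 37/n) = 7n · (-37/n + O(1/n^2)) = -259 + O(1/n) → -259.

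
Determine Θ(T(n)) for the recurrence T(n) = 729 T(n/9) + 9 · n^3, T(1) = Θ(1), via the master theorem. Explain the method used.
T(n) = Θ(n^3 log n)

log_9 729 = 3, and f(n) = 9 · n^3 = Θ(n^(log_9 729)). This is Case 2 of the master theorem: T(n) = Θ(f(n) · log n) = Θ(n^3 log n).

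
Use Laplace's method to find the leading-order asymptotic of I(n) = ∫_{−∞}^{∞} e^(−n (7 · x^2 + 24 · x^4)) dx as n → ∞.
I(n) ~ sqrt(π/(7n))

φ(x) = 7 · x^2 + 24 · x^4 has its unique global minimum at x* = 0 (since φ'(x) = 14x + 96x^3 = 0 only at x = 0 for real x with both coefficients positive, and φ → ∞ as |x| → ∞). At x* = 0, φ(0) = 0 and φ''(0) = 14. Laplace's method then gives
  I(n) ~ sqrt(2π / (n · φ''(0))) · e^(−n φ(0)) = sqrt(2π / (14n)) = sqrt(π/(7n)).
The 24 · x^4 term contributes only at subleading order (an O(1/n) relative correction).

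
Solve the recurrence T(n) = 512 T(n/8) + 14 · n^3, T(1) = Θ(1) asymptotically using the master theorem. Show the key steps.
T(n) = Θ(n^3 log n)

log_8 512 = 3, and f(n) = 14 · n^3 = Θ(n^(log_8 512)). This is Case 2 of the master theorem: T(n) = Θ(f(n) · log n) = Θ(n^3 log n).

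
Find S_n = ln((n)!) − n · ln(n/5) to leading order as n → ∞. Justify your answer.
S_n ~ n · (ln 5 − 1) + O(ln n)

Stirling: ln((n)!) = n ln(n) − n + O(ln n).
  S_n = n ln(n) − n − n ln(n/5) + O(ln n)
      = n ln(n) − n ln n + n ln 5 − n + O(ln n)
      = n ln 5 − n + O(ln n)
      = n (ln 5 − 1) + O(ln n).
Numerically ln(5) − 1 ≈ 0.6094.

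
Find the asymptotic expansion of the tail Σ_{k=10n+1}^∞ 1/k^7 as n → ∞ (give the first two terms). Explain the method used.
Σ_{k>10n} 1/k^7 = 1/(6 · (10n)^6) − 1/(2 · (10n)^7) + O(1/(10n)^8)

Compare to the integral: ∫_{10n}^∞ x^(−7) dx = [−x^(−6)/6]_{10n}^∞ = 1/((7−1)·(10n)^6). The Euler-Maclaurin correction adds −f(10n)/2 = −1/(2·(10n)^7). Euler-Maclaurin then gives
  Σ_{k>10n} 1/k^7 = ∫_{10n}^∞ dx/x^7 − 1/(2·(10n)^7) + O(1/(10n)^8).
(Equivalently this is ζ(7) − Σ_{k≤10n} 1/k^7.)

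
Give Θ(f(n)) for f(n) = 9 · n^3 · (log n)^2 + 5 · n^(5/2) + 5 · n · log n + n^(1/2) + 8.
f(n) ∈ Θ(n^3 · (log n)^2)

Compare the terms by growth order. For large n, n^a · (log n)^b dominates n^a' · (log n)^b' iff a > a', or (a = a' and b > b'). Ranking the 5 terms shows the dominant one is 9 · n^3 · (log n)^2. Hence f(n) ∈ Θ(n^3 · (log n)^2).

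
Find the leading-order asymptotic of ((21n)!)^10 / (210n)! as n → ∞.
((21n)!)^10/(210n)! ~ ((2π·21n)^(9/2) / sqrt(10)) · 10^(−10·21n)  →  0

Write N = 21n. Stirling: N! ~ sqrt(2π N)(N/e)^N and (10N)! ~ sqrt(2π·10N)·(10N/e)^(10N).
  (N!)^10/(10N)! ~ (2π N)^(10/2) (N/e)^(10N) / [sqrt(2π·10N) (10N/e)^(10N)]
     = (2π N)^(10/2) / sqrt(2π·10N) · (N/(10N))^(10N)
     = (2π N)^((10−1)/2) / sqrt(10) · 10^(−10N).
Since 10^10 > 1, the factor 10^(−10N) decays exponentially, so the ratio → 0. Substituting N = 21n gives the stated form.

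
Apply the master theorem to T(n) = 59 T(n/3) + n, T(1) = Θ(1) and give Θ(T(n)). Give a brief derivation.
T(n) = Θ(n^(log_3 59))

Master theorem: compare f(n) = n to n^(log_3 59) where log_3 59 ≈ 3.712. Since 1 < log_3 59, we have f(n) = O(n^(log_3 59 − ε)) for some ε > 0 — Case 1. Hence T(n) = Θ(n^(log_3 59)).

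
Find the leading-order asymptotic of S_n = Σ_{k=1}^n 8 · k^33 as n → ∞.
S_n ~ 4 · n^34 / 17

By integral comparison (Euler-Maclaurin), Σ_{k=1}^n 8 · k^33 = 8 · ∫_0^n x^33 dx + O(n^33) = 8 · n^34/34 = 4 · n^34 / 17 + O(n^33). (Equivalently, Faulhaber's formula gives the same leading term.)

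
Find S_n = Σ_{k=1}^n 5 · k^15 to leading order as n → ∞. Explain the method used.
S_n ~ 5 · n^16 / 16

By integral comparison (Euler-Maclaurin), Σ_{k=1}^n 5 · k^15 = 5 · ∫_0^n x^15 dx + O(n^15) = 5 · n^16/16 + O(n^15). (Equivalently, Faulhaber's formula gives the same leading term.)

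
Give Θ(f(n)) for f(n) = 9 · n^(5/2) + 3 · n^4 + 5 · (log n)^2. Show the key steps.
f(n) ∈ Θ(n^4)

Compare the terms by growth order. For large n, n^a · (log n)^b dominates n^a' · (log n)^b' iff a > a', or (a = a' and b > b'). Ranking the 3 terms shows the dominant one is 3 · n^4. Hence f(n) ∈ Θ(n^4).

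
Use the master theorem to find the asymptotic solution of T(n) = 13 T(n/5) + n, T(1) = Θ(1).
T(n) = Θ(n^(log_5 13))

Master theorem: compare f(n) = n to n^(log_5 13) where log_5 13 ≈ 1.594. Since 1 < log_5 13, we have f(n) = O(n^(log_5 13 − ε)) for some ε > 0 — Case 1. Hence T(n) = Θ(n^(log_5 13)).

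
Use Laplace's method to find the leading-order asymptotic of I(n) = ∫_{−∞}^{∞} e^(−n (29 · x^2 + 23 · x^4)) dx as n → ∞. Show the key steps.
I(n) ~ sqrt(π/(29n))

φ(x) = 29 · x^2 + 23 · x^4 has its unique global minimum at x* = 0 (since φ'(x) = 58x + 92x^3 = 0 only at x = 0 for real x with both coefficients positive, and φ → ∞ as |x| → ∞). At x* = 0, φ(0) = 0 and φ''(0) = 58. Laplace's method then gives
  I(n) ~ sqrt(2π / (n · φ''(0))) · e^(−n φ(0)) = sqrt(2π / (58n)) = sqrt(π/(29n)).
The 23 · x^4 term contributes only at subleading order (an O(1/n) relative correction).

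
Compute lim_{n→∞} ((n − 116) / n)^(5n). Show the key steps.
lim = e^(−580)

Rewrite as (1 − 116/n)^(5n). By the standard limit (1 + x/n)^n → e^x, we have (1 − 116/n)^n → e^(−116), and raising to the 5th power gives e^(−580).
More precisely, ln[(1 − 116/n)^(5n)] = 5n · ln(1 − 116/n) = 5n · (-116/n + O(1/n^2)) = -580 + O(1/n) → -580.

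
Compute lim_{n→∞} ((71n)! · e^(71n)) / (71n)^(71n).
lim = ∞

Stirling: (71n)! ~ sqrt(2π·71n) · (71n/e)^(71n). Hence
  (71n)! · e^(71n) / (71n)^(71n) ~ sqrt(2π·71n) = sqrt(2π·71) · sqrt(n) → ∞.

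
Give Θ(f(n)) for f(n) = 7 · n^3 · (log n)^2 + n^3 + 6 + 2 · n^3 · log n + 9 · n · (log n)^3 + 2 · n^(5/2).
f(n) ∈ Θ(n^3 · (log n)^2)

Compare the terms by growth order. For large n, n^a · (log n)^b dominates n^a' · (log n)^b' iff a > a', or (a = a' and b > b'). Ranking the 6 terms shows the dominant one is 7 · n^3 · (log n)^2. Hence f(n) ∈ Θ(n^3 · (log n)^2).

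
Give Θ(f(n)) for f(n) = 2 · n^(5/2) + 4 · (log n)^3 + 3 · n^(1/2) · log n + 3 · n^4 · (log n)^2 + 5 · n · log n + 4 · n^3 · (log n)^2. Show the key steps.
f(n) ∈ Θ(n^4 · (log n)^2)

Compare the terms by growth order. For large n, n^a · (log n)^b dominates n^a' · (log n)^b' iff a > a', or (a = a' and b > b'). Ranking the 6 terms shows the dominant one is 3 · n^4 · (log n)^2. Hence f(n) ∈ Θ(n^4 · (log n)^2).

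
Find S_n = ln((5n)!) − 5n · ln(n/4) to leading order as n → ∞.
S_n ~ 5n · (ln 20 − 1) + O(ln n)

Stirling: ln((5n)!) = 5n ln(5n) − 5n + O(ln n).
  S_n = 5n ln(5n) − 5n − 5n ln(n/4) + O(ln n)
      = 5n ln(5n) − 5n ln n + 5n ln 4 − 5n + O(ln n)
      = 5n ln 5 + 5n ln 4 − 5n + O(ln n)
      = 5n (ln 20 − 1) + O(ln n).
Numerically ln(20) − 1 ≈ 1.9957.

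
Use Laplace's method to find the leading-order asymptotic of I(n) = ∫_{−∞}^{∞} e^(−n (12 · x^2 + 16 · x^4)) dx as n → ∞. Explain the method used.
I(n) ~ sqrt(π/(12n))

φ(x) = 12 · x^2 + 16 · x^4 has its unique global minimum at x* = 0 (since φ'(x) = 24x + 64x^3 = 0 only at x = 0 for real x with both coefficients positive, and φ → ∞ as |x| → ∞). At x* = 0, φ(0) = 0 and φ''(0) = 24. Laplace's method then gives
  I(n) ~ sqrt(2π / (n · φ''(0))) · e^(−n φ(0)) = sqrt(2π / (24n)) = sqrt(π/(12n)).
The 16 · x^4 term contributes only at subleading order (an O(1/n) relative correction).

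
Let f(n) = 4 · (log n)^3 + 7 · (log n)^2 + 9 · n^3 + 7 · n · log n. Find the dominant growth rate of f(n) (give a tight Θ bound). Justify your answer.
f(n) ∈ Θ(n^3)

Compare the terms by growth order. For large n, n^a · (log n)^b dominates n^a' · (log n)^b' iff a > a', or (a = a' and b > b'). Ranking the 4 terms shows the dominant one is 9 · n^3. Hence f(n) ∈ Θ(n^3).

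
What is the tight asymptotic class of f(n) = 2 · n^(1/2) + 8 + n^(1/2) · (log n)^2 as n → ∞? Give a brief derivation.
f(n) ∈ Θ(n^(1/2) · (log n)^2)

Compare the terms by growth order. For large n, n^a · (log n)^b dominates n^a' · (log n)^b' iff a > a', or (a = a' and b > b'). Ranking the 3 terms shows the dominant one is n^(1/2) · (log n)^2. Hence f(n) ∈ Θ(n^(1/2) · (log n)^2).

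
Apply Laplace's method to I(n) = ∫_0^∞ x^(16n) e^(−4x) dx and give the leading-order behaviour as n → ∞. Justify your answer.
I(n) ~ (sqrt(2π·16n) / 4) · (16n/(4e))^(16n)

Write the integrand as exp(16n ln x − 4x) and set f(x) = 16n ln x − 4x. Then f'(x) = 16n/x − 4 = 0 at x* = 16n/4, and f''(x*) = −16n/x*^2 = −4^2/(16n). Laplace's method (interior maximum) gives
  I(n) ~ e^(f(x*)) · sqrt(2π / |f''(x*)|)
        = exp(16n ln(16n/4) − 16n) · sqrt(2π · 16n / 4^2)
        = (16n/4)^(16n) e^(−16n) · sqrt(2π·16n) / 4
        = (sqrt(2π·16n) / 4) · (16n/(4e))^(16n).
This matches Γ(16n+1)/4^(16n+1) with Stirling applied to Γ.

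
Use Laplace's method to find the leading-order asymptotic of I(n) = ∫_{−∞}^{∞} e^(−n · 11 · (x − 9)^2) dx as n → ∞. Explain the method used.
I(n) = sqrt(π/(11n))

Here φ(x) = 11 · (x − 9)^2 has its unique minimum at x* = 9 with φ(x*) = 0 and φ''(x*) = 22. Laplace's method gives
  I(n) ~ e^(−n φ(x*)) · sqrt(2π / (n · φ''(x*))) = sqrt(2π / (22n)) = sqrt(π/(11n)).
This is exact: substituting u = (x − 9)·sqrt(11n) gives I(n) = (1/sqrt(11n)) ∫_{−∞}^{∞} e^(−u^2) du = sqrt(π/(11n)).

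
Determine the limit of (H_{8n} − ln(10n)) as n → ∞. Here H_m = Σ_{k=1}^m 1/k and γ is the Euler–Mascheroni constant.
lim = ln(4/5) + γ

By Euler-Maclaurin, H_m = ln m + γ + O(1/m). So
  H_{8n} − ln(10n) = ln(8n) + γ − ln(10n) + O(1/n)
                       = ln(8/10) + γ + O(1/n).
Hence the limit is ln(8/10) + γ (= ln(4/5)).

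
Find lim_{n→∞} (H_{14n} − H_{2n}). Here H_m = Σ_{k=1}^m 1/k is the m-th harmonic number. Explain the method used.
lim = ln(14/2) = ln 7

Euler-Maclaurin gives H_m = ln m + γ + 1/(2m) + O(1/m^2). The γ and O(1/m) terms cancel in the difference:
  H_{14n} − H_{2n} = ln(14n) − ln(2n) + O(1/n) = ln(14/2) + O(1/n).
Hence the limit is ln(14/2) = ln 7.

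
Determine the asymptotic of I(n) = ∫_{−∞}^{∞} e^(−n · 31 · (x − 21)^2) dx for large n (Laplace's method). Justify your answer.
I(n) = sqrt(π/(31n))

Here φ(x) = 31 · (x − 21)^2 has its unique minimum at x* = 21 with φ(x*) = 0 and φ''(x*) = 62. Laplace's method gives
  I(n) ~ e^(−n φ(x*)) · sqrt(2π / (n · φ''(x*))) = sqrt(2π / (62n)) = sqrt(π/(31n)).
This is exact: substituting u = (x − 21)·sqrt(31n) gives I(n) = (1/sqrt(31n)) ∫_{−∞}^{∞} e^(−u^2) du = sqrt(π/(31n)).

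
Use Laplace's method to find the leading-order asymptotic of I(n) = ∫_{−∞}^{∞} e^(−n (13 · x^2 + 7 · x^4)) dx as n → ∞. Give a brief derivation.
I(n) ~ sqrt(π/(13n))

φ(x) = 13 · x^2 + 7 · x^4 has its unique global minimum at x* = 0 (since φ'(x) = 26x + 28x^3 = 0 only at x = 0 for real x with both coefficients positive, and φ → ∞ as |x| → ∞). At x* = 0, φ(0) = 0 and φ''(0) = 26. Laplace's method then gives
  I(n) ~ sqrt(2π / (n · φ''(0))) · e^(−n φ(0)) = sqrt(2π / (26n)) = sqrt(π/(13n)).
The 7 · x^4 term contributes only at subleading order (an O(1/n) relative correction).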